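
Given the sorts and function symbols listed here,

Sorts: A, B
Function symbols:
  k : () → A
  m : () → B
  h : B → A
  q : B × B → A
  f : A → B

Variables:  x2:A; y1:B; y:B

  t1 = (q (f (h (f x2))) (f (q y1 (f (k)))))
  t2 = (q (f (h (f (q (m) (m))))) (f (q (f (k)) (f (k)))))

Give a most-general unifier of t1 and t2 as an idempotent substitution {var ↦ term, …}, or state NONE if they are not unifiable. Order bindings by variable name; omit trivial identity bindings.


{x2 ↦ (q (m) (m)), y1 ↦ (f (k))}


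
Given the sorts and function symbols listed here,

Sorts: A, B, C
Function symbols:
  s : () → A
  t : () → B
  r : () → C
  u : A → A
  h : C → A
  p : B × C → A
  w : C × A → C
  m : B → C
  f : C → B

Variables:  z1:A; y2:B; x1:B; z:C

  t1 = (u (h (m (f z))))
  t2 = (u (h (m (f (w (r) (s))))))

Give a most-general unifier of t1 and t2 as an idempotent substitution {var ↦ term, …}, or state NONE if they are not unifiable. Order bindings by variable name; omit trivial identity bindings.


{z ↦ (w (r) (s))}


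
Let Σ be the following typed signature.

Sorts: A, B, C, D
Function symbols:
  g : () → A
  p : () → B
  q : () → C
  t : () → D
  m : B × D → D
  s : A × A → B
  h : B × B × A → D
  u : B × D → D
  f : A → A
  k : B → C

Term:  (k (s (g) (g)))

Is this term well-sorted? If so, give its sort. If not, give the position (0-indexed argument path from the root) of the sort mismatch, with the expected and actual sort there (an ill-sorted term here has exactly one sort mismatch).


    (g) : A
    (g) : A
  (s (g) (g)) : B
(k (s (g) (g))) : C

well-sorted; sort = C


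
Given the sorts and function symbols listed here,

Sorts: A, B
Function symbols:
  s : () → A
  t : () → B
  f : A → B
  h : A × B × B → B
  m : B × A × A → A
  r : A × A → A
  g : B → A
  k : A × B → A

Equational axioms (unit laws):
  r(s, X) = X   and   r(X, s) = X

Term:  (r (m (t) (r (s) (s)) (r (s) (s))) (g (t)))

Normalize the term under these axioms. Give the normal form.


normal form = (r (m (t) (s) (s)) (g (t)))

1. (r (m (t) (r (s) (s)) (r (s) (s))) (g (t)))  →  (r (m (t) (s) (r (s) (s))) (g (t)))
2. (r (m (t) (s) (r (s) (s))) (g (t)))  →  (r (m (t) (s) (s)) (g (t)))


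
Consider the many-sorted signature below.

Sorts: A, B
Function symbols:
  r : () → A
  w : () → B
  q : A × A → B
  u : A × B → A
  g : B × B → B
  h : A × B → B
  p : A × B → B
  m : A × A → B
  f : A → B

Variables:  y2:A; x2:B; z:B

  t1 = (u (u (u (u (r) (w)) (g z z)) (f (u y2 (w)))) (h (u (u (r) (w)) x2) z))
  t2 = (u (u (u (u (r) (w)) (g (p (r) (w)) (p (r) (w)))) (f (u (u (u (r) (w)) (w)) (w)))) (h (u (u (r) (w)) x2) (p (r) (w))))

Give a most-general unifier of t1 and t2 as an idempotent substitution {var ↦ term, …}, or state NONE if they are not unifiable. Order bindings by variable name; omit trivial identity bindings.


{y2 ↦ (u (u (r) (w)) (w)), z ↦ (p (r) (w))}


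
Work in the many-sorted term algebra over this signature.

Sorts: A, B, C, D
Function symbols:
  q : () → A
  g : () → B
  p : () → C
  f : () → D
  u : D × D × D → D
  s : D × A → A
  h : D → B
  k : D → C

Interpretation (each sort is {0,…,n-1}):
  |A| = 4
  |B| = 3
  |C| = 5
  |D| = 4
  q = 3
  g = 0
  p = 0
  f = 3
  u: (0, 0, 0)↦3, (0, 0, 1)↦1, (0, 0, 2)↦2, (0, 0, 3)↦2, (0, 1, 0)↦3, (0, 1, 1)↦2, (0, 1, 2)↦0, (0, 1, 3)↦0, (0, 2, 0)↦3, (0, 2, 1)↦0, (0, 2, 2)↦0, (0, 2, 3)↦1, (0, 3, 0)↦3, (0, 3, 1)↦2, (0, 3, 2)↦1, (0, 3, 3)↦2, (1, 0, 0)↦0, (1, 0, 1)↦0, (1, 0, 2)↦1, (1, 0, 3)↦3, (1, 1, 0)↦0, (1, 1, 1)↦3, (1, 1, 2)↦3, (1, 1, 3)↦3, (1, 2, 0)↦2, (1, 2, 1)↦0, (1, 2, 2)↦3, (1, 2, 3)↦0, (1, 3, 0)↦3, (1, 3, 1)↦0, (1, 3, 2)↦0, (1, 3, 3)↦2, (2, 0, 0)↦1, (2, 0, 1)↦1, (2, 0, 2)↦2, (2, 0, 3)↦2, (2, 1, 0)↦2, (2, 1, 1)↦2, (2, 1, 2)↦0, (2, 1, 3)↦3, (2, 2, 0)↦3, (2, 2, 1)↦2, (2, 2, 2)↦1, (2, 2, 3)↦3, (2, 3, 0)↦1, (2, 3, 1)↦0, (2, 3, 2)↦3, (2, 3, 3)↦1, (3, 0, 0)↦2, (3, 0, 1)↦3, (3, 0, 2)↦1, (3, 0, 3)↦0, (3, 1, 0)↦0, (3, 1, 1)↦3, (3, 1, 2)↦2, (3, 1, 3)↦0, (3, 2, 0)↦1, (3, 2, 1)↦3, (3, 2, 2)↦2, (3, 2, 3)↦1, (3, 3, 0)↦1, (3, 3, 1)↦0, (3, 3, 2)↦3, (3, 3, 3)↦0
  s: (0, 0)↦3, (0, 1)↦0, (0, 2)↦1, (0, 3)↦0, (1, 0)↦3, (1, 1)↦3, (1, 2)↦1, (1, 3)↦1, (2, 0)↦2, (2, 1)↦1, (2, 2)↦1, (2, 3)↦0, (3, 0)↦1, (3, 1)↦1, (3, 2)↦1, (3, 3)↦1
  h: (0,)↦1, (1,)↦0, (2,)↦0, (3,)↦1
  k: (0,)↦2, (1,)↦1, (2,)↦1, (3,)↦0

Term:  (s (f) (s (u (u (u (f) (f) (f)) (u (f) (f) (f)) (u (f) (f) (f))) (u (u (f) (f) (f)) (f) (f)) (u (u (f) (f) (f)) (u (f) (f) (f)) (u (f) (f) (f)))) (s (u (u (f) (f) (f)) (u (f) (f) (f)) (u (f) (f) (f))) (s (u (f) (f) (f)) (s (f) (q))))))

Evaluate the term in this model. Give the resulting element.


value = 1

  f = 3
  f = 3
  f = 3
  f = 3
  (u (f) (f) (f)) = u(3, 3, 3) = 0
  f = 3
  f = 3
  f = 3
  (u (f) (f) (f)) = u(3, 3, 3) = 0
  f = 3
  f = 3
  f = 3
  (u (f) (f) (f)) = u(3, 3, 3) = 0
  (u (u (f) (f) (f)) (u (f) (f) (f)) (u (f) (f) (f))) = u(0, 0, 0) = 3
  f = 3
  f = 3
  f = 3
  (u (f) (f) (f)) = u(3, 3, 3) = 0
  f = 3
  f = 3
  (u (u (f) (f) (f)) (f) (f)) = u(0, 3, 3) = 2
  f = 3
  f = 3
  f = 3
  (u (f) (f) (f)) = u(3, 3, 3) = 0
  f = 3
  f = 3
  f = 3
  (u (f) (f) (f)) = u(3, 3, 3) = 0
  f = 3
  f = 3
  f = 3
  (u (f) (f) (f)) = u(3, 3, 3) = 0
  (u (u (f) (f) (f)) (u (f) (f) (f)) (u (f) (f) (f))) = u(0, 0, 0) = 3
  (u (u (u (f) (f) (f)) (u (f) (f) (f)) (u (f) (f) (f))) (u (u (f) (f) (f)) (f) (f)) (u (u (f) (f) (f)) (u (f) (f) (f)) (u (f) (f) (f)))) = u(3, 2, 3) = 1
  f = 3
  f = 3
  f = 3
  (u (f) (f) (f)) = u(3, 3, 3) = 0
  f = 3
  f = 3
  f = 3
  (u (f) (f) (f)) = u(3, 3, 3) = 0
  f = 3
  f = 3
  f = 3
  (u (f) (f) (f)) = u(3, 3, 3) = 0
  (u (u (f) (f) (f)) (u (f) (f) (f)) (u (f) (f) (f))) = u(0, 0, 0) = 3
  f = 3
  f = 3
  f = 3
  (u (f) (f) (f)) = u(3, 3, 3) = 0
  f = 3
  q = 3
  (s (f) (q)) = s(3, 3) = 1
  (s (u (f) (f) (f)) (s (f) (q))) = s(0, 1) = 0
  (s (u (u (f) (f) (f)) (u (f) (f) (f)) (u (f) (f) (f))) (s (u (f) (f) (f)) (s (f) (q)))) = s(3, 0) = 1
  (s (u (u (u (f) (f) (f)) (u (f) (f) (f)) (u (f) (f) (f))) (u (u (f) (f) (f)) (f) (f)) (u (u (f) (f) (f)) (u (f) (f) (f)) (u (f) (f) (f)))) (s (u (u (f) (f) (f)) (u (f) (f) (f)) (u (f) (f) (f))) (s (u (f) (f) (f)) (s (f) (q))))) = s(1, 1) = 3
  (s (f) (s (u (u (u (f) (f) (f)) (u (f) (f) (f)) (u (f) (f) (f))) (u (u (f) (f) (f)) (f) (f)) (u (u (f) (f) (f)) (u (f) (f) (f)) (u (f) (f) (f)))) (s (u (u (f) (f) (f)) (u (f) (f) (f)) (u (f) (f) (f))) (s (u (f) (f) (f)) (s (f) (q)))))) = s(3, 3) = 1


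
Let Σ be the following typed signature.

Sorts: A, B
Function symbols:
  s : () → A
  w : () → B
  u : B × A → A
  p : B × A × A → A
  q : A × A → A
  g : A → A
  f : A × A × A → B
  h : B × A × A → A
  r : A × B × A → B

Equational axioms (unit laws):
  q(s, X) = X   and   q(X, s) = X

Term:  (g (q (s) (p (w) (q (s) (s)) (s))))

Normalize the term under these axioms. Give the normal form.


normal form = (g (p (w) (s) (s)))

1. (g (q (s) (p (w) (q (s) (s)) (s))))  →  (g (p (w) (q (s) (s)) (s)))
2. (g (p (w) (q (s) (s)) (s)))  →  (g (p (w) (s) (s)))


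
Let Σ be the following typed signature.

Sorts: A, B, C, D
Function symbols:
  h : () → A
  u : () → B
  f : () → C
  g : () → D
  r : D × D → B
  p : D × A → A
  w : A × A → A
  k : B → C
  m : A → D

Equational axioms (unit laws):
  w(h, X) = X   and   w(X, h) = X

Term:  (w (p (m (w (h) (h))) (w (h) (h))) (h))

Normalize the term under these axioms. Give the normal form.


1. (w (p (m (w (h) (h))) (w (h) (h))) (h))  →  (p (m (w (h) (h))) (w (h) (h)))
2. (p (m (w (h) (h))) (w (h) (h)))  →  (p (m (h)) (w (h) (h)))
3. (p (m (h)) (w (h) (h)))  →  (p (m (h)) (h))

normal form = (p (m (h)) (h))


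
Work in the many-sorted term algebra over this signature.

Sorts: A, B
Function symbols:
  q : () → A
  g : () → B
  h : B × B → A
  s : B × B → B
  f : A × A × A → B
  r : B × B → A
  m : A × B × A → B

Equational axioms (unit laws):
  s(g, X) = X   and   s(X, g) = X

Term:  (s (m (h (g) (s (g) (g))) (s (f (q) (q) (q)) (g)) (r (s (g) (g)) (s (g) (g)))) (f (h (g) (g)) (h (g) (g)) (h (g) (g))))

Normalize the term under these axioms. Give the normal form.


1. (s (m (h (g) (s (g) (g))) (s (f (q) (q) (q)) (g)) (r (s (g) (g)) (s (g) (g)))) (f (h (g) (g)) (h (g) (g)) (h (g) (g))))  →  (s (m (h (g) (g)) (s (f (q) (q) (q)) (g)) (r (s (g) (g)) (s (g) (g)))) (f (h (g) (g)) (h (g) (g)) (h (g) (g))))
2. (s (m (h (g) (g)) (s (f (q) (q) (q)) (g)) (r (s (g) (g)) (s (g) (g)))) (f (h (g) (g)) (h (g) (g)) (h (g) (g))))  →  (s (m (h (g) (g)) (f (q) (q) (q)) (r (s (g) (g)) (s (g) (g)))) (f (h (g) (g)) (h (g) (g)) (h (g) (g))))
3. (s (m (h (g) (g)) (f (q) (q) (q)) (r (s (g) (g)) (s (g) (g)))) (f (h (g) (g)) (h (g) (g)) (h (g) (g))))  →  (s (m (h (g) (g)) (f (q) (q) (q)) (r (g) (s (g) (g)))) (f (h (g) (g)) (h (g) (g)) (h (g) (g))))
4. (s (m (h (g) (g)) (f (q) (q) (q)) (r (g) (s (g) (g)))) (f (h (g) (g)) (h (g) (g)) (h (g) (g))))  →  (s (m (h (g) (g)) (f (q) (q) (q)) (r (g) (g))) (f (h (g) (g)) (h (g) (g)) (h (g) (g))))

normal form = (s (m (h (g) (g)) (f (q) (q) (q)) (r (g) (g))) (f (h (g) (g)) (h (g) (g)) (h (g) (g))))


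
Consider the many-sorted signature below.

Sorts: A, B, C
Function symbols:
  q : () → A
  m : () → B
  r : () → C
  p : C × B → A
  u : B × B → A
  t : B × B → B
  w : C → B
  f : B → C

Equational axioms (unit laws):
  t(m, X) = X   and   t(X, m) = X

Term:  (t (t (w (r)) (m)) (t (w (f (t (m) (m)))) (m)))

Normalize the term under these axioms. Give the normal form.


1. (t (t (w (r)) (m)) (t (w (f (t (m) (m)))) (m)))  →  (t (w (r)) (t (w (f (t (m) (m)))) (m)))
2. (t (w (r)) (t (w (f (t (m) (m)))) (m)))  →  (t (w (r)) (w (f (t (m) (m)))))
3. (t (w (r)) (w (f (t (m) (m)))))  →  (t (w (r)) (w (f (m))))

normal form = (t (w (r)) (w (f (m))))


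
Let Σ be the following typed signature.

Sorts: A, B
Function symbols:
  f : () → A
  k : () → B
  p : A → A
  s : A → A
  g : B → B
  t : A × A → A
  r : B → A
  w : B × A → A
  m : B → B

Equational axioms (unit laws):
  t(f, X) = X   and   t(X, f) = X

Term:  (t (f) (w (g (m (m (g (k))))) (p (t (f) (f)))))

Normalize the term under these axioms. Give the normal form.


normal form = (w (g (m (m (g (k))))) (p (f)))

1. (t (f) (w (g (m (m (g (k))))) (p (t (f) (f)))))  →  (w (g (m (m (g (k))))) (p (t (f) (f))))
2. (w (g (m (m (g (k))))) (p (t (f) (f))))  →  (w (g (m (m (g (k))))) (p (f)))


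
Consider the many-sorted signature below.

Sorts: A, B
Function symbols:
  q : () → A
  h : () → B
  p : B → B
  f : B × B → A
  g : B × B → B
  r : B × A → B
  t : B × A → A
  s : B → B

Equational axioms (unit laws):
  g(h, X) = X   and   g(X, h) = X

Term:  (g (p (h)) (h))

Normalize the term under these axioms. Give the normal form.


normal form = (p (h))

1. (g (p (h)) (h))  →  (p (h))


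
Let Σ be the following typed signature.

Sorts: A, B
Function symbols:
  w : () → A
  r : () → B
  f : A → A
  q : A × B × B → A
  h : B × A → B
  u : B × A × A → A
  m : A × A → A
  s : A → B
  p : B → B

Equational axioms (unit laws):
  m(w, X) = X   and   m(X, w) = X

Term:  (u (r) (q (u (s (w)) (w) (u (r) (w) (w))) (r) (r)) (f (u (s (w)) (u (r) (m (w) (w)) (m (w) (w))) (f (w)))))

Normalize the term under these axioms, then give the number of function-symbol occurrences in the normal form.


size = 23

1. (u (r) (q (u (s (w)) (w) (u (r) (w) (w))) (r) (r)) (f (u (s (w)) (u (r) (m (w) (w)) (m (w) (w))) (f (w)))))  →  (u (r) (q (u (s (w)) (w) (u (r) (w) (w))) (r) (r)) (f (u (s (w)) (u (r) (w) (m (w) (w))) (f (w)))))
2. (u (r) (q (u (s (w)) (w) (u (r) (w) (w))) (r) (r)) (f (u (s (w)) (u (r) (w) (m (w) (w))) (f (w)))))  →  (u (r) (q (u (s (w)) (w) (u (r) (w) (w))) (r) (r)) (f (u (s (w)) (u (r) (w) (w)) (f (w)))))
normal form: (u (r) (q (u (s (w)) (w) (u (r) (w) (w))) (r) (r)) (f (u (s (w)) (u (r) (w) (w)) (f (w)))))


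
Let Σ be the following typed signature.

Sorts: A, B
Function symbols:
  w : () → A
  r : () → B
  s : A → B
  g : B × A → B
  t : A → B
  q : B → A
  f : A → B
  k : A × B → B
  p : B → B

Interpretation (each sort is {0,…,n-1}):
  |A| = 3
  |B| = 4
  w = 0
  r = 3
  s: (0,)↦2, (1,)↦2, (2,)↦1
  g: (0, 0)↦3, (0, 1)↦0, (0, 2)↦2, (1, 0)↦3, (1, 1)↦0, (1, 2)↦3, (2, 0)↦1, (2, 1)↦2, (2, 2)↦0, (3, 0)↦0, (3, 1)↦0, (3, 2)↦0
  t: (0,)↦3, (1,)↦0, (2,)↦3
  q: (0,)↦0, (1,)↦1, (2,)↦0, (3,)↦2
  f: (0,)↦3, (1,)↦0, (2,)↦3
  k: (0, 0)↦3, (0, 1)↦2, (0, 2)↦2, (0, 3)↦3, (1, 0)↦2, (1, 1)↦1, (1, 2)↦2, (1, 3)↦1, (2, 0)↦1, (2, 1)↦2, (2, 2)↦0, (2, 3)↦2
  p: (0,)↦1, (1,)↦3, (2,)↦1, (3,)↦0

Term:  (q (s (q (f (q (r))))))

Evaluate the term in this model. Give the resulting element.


value = 1

  r = 3
  (q (r)) = q(3,) = 2
  (f (q (r))) = f(2,) = 3
  (q (f (q (r)))) = q(3,) = 2
  (s (q (f (q (r))))) = s(2,) = 1
  (q (s (q (f (q (r)))))) = q(1,) = 1


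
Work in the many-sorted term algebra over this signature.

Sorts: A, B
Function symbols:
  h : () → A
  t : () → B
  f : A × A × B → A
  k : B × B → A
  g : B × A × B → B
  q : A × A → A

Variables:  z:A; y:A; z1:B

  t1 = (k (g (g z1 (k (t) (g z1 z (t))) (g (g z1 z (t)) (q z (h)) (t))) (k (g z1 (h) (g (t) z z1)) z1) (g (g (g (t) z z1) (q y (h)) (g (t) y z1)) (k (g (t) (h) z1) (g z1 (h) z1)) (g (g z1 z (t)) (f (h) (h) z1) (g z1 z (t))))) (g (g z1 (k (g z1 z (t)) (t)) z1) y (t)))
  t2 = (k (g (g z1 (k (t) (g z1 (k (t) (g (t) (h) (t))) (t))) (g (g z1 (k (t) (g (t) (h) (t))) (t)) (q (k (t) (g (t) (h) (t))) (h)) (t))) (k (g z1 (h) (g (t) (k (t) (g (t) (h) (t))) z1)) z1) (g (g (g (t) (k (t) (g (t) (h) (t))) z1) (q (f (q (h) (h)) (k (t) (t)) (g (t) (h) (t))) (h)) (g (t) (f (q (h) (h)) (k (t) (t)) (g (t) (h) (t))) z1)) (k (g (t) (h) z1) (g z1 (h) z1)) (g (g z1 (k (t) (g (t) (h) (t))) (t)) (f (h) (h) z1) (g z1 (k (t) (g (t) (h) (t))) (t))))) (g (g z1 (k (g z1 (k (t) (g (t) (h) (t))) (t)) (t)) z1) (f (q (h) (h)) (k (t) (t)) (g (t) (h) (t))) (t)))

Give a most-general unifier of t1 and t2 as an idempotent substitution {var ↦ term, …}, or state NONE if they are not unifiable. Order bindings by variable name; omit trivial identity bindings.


{y ↦ (f (q (h) (h)) (k (t) (t)) (g (t) (h) (t))), z ↦ (k (t) (g (t) (h) (t)))}


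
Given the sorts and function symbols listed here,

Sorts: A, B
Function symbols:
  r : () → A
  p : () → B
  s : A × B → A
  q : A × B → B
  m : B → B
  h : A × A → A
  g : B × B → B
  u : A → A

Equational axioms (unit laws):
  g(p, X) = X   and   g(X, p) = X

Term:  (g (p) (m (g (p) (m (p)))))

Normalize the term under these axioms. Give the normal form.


1. (g (p) (m (g (p) (m (p)))))  →  (m (g (p) (m (p))))
2. (m (g (p) (m (p))))  →  (m (m (p)))

normal form = (m (m (p)))


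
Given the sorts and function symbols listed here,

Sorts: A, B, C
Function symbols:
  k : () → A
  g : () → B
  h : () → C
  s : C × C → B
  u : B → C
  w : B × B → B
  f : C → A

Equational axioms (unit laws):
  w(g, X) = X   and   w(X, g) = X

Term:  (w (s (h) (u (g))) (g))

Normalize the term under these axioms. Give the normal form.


normal form = (s (h) (u (g)))

1. (w (s (h) (u (g))) (g))  →  (s (h) (u (g)))


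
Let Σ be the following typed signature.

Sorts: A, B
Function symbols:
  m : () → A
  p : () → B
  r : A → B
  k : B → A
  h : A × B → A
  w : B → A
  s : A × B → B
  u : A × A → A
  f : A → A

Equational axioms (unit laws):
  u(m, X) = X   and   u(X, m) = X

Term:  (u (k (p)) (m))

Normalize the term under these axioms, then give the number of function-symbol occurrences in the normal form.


size = 2

1. (u (k (p)) (m))  →  (k (p))
normal form: (k (p))


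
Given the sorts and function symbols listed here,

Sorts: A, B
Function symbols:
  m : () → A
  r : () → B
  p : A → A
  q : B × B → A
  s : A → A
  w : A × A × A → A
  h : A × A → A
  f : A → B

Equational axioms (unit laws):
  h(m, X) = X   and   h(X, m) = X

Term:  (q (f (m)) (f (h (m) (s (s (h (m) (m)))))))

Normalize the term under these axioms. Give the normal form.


normal form = (q (f (m)) (f (s (s (m)))))

1. (q (f (m)) (f (h (m) (s (s (h (m) (m)))))))  →  (q (f (m)) (f (s (s (h (m) (m))))))
2. (q (f (m)) (f (s (s (h (m) (m))))))  →  (q (f (m)) (f (s (s (m)))))


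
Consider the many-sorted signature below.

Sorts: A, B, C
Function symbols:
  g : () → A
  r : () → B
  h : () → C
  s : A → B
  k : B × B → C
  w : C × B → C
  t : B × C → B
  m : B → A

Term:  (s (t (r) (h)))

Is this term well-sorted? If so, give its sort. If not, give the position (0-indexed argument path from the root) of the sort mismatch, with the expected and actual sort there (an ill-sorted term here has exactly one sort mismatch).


ill-sorted at position [0]: expected A, got B

    (r) : B
    (h) : C
  (t (r) (h)) : B
(s (t (r) (h))) : ✗ arg 0 at [0] has sort B, expected A


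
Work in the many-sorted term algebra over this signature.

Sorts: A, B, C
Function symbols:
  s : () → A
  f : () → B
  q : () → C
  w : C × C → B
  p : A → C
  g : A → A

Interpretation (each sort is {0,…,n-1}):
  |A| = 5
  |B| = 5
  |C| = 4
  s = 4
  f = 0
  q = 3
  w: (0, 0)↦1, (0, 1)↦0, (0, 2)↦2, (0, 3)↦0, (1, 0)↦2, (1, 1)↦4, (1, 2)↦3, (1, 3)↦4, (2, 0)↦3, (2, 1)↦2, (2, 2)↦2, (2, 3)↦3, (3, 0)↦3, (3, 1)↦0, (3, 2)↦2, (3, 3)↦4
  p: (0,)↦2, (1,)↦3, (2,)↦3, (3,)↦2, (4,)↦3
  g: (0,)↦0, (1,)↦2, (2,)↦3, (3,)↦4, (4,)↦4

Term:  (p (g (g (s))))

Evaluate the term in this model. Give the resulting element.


  s = 4
  (g (s)) = g(4,) = 4
  (g (g (s))) = g(4,) = 4
  (p (g (g (s)))) = p(4,) = 3

value = 3


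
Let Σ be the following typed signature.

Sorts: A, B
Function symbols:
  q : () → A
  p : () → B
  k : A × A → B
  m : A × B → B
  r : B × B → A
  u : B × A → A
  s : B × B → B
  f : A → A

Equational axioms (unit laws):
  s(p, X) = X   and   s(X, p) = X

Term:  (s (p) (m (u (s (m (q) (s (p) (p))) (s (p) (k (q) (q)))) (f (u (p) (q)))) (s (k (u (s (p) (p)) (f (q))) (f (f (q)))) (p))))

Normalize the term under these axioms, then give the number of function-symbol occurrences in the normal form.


size = 21

1. (s (p) (m (u (s (m (q) (s (p) (p))) (s (p) (k (q) (q)))) (f (u (p) (q)))) (s (k (u (s (p) (p)) (f (q))) (f (f (q)))) (p))))  →  (m (u (s (m (q) (s (p) (p))) (s (p) (k (q) (q)))) (f (u (p) (q)))) (s (k (u (s (p) (p)) (f (q))) (f (f (q)))) (p)))
2. (m (u (s (m (q) (s (p) (p))) (s (p) (k (q) (q)))) (f (u (p) (q)))) (s (k (u (s (p) (p)) (f (q))) (f (f (q)))) (p)))  →  (m (u (s (m (q) (p)) (s (p) (k (q) (q)))) (f (u (p) (q)))) (s (k (u (s (p) (p)) (f (q))) (f (f (q)))) (p)))
3. (m (u (s (m (q) (p)) (s (p) (k (q) (q)))) (f (u (p) (q)))) (s (k (u (s (p) (p)) (f (q))) (f (f (q)))) (p)))  →  (m (u (s (m (q) (p)) (k (q) (q))) (f (u (p) (q)))) (s (k (u (s (p) (p)) (f (q))) (f (f (q)))) (p)))
4. (m (u (s (m (q) (p)) (k (q) (q))) (f (u (p) (q)))) (s (k (u (s (p) (p)) (f (q))) (f (f (q)))) (p)))  →  (m (u (s (m (q) (p)) (k (q) (q))) (f (u (p) (q)))) (k (u (s (p) (p)) (f (q))) (f (f (q)))))
5. (m (u (s (m (q) (p)) (k (q) (q))) (f (u (p) (q)))) (k (u (s (p) (p)) (f (q))) (f (f (q)))))  →  (m (u (s (m (q) (p)) (k (q) (q))) (f (u (p) (q)))) (k (u (p) (f (q))) (f (f (q)))))
normal form: (m (u (s (m (q) (p)) (k (q) (q))) (f (u (p) (q)))) (k (u (p) (f (q))) (f (f (q)))))


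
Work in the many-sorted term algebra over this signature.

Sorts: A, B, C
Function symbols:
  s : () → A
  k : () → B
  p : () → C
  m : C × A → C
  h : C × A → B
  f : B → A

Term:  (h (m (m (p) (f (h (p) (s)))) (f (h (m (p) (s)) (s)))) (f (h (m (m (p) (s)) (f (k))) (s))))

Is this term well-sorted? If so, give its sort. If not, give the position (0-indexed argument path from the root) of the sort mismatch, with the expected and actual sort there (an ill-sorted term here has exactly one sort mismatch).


      (p) : C
          (p) : C
          (s) : A
        (h (p) (s)) : B
      (f (h (p) (s))) : A
    (m (p) (f (h (p) (s)))) : C
          (p) : C
          (s) : A
        (m (p) (s)) : C
        (s) : A
      (h (m (p) (s)) (s)) : B
    (f (h (m (p) (s)) (s))) : A
  (m (m (p) (f (h (p) (s)))) (f (h (m (p) (s)) (s)))) : C
          (p) : C
          (s) : A
        (m (p) (s)) : C
          (k) : B
        (f (k)) : A
      (m (m (p) (s)) (f (k))) : C
      (s) : A
    (h (m (m (p) (s)) (f (k))) (s)) : B
  (f (h (m (m (p) (s)) (f (k))) (s))) : A
(h (m (m (p) (f (h (p) (s)))) (f (h (m (p) (s)) (s)))) (f (h (m (m (p) (s)) (f (k))) (s)))) : B

well-sorted; sort = B


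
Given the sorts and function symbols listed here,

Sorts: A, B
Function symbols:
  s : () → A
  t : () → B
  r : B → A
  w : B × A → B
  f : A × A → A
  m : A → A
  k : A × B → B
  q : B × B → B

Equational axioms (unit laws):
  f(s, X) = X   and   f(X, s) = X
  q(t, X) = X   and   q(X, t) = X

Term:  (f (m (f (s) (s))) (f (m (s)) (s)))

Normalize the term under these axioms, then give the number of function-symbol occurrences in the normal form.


size = 5

1. (f (m (f (s) (s))) (f (m (s)) (s)))  →  (f (m (s)) (f (m (s)) (s)))
2. (f (m (s)) (f (m (s)) (s)))  →  (f (m (s)) (m (s)))
normal form: (f (m (s)) (m (s)))


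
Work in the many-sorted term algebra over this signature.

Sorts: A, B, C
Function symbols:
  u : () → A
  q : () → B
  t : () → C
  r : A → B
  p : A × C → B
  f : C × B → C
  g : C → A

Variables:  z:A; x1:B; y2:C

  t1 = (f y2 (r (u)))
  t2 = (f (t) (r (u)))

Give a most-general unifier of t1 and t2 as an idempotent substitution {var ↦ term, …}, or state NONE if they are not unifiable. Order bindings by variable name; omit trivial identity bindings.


{y2 ↦ (t)}


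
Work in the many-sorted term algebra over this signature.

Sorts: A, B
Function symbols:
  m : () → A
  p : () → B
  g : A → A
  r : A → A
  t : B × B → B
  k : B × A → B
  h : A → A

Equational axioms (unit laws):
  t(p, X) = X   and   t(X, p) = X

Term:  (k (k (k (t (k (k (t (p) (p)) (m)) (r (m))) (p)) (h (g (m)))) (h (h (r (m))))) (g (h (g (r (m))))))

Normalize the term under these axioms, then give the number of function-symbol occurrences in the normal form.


size = 21

1. (k (k (k (t (k (k (t (p) (p)) (m)) (r (m))) (p)) (h (g (m)))) (h (h (r (m))))) (g (h (g (r (m))))))  →  (k (k (k (k (k (t (p) (p)) (m)) (r (m))) (h (g (m)))) (h (h (r (m))))) (g (h (g (r (m))))))
2. (k (k (k (k (k (t (p) (p)) (m)) (r (m))) (h (g (m)))) (h (h (r (m))))) (g (h (g (r (m))))))  →  (k (k (k (k (k (p) (m)) (r (m))) (h (g (m)))) (h (h (r (m))))) (g (h (g (r (m))))))
normal form: (k (k (k (k (k (p) (m)) (r (m))) (h (g (m)))) (h (h (r (m))))) (g (h (g (r (m))))))


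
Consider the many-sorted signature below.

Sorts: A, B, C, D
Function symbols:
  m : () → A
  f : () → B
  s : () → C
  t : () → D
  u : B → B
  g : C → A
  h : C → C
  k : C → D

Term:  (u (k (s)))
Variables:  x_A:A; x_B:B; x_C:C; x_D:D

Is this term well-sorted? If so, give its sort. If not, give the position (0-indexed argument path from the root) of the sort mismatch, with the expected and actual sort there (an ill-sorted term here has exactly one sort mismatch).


    (s) : C
  (k (s)) : D
(u (k (s))) : ✗ arg 0 at [0] has sort D, expected B

ill-sorted at position [0]: expected B, got D


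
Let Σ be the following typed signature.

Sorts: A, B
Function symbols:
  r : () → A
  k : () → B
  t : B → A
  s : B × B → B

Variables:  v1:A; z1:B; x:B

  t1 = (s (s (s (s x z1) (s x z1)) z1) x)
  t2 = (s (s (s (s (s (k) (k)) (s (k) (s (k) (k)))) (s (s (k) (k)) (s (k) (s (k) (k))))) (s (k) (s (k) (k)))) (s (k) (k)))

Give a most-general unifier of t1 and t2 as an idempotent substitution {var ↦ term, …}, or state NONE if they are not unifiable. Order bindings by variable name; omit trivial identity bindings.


{x ↦ (s (k) (k)), z1 ↦ (s (k) (s (k) (k)))}


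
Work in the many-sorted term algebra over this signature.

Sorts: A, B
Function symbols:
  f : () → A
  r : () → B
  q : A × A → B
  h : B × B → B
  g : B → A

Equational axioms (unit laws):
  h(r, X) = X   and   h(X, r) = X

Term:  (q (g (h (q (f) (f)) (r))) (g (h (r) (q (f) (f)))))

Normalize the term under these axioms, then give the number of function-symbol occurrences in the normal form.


size = 9

1. (q (g (h (q (f) (f)) (r))) (g (h (r) (q (f) (f)))))  →  (q (g (q (f) (f))) (g (h (r) (q (f) (f)))))
2. (q (g (q (f) (f))) (g (h (r) (q (f) (f)))))  →  (q (g (q (f) (f))) (g (q (f) (f))))
normal form: (q (g (q (f) (f))) (g (q (f) (f))))


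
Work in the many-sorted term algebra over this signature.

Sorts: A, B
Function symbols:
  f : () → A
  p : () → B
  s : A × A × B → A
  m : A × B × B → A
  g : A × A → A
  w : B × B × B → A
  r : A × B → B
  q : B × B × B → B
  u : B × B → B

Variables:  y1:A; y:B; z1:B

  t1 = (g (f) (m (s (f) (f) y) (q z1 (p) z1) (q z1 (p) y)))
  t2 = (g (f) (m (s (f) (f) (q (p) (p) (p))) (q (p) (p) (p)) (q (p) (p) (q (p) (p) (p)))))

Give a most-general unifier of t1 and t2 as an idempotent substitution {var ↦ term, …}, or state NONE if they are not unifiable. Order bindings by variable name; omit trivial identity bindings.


{y ↦ (q (p) (p) (p)), z1 ↦ (p)}


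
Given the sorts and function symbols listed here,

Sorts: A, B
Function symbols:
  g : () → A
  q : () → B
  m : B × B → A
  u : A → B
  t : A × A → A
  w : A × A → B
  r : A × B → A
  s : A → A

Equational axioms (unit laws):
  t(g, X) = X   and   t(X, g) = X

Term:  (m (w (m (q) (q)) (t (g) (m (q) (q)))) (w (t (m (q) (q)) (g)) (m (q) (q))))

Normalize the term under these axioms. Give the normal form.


normal form = (m (w (m (q) (q)) (m (q) (q))) (w (m (q) (q)) (m (q) (q))))

1. (m (w (m (q) (q)) (t (g) (m (q) (q)))) (w (t (m (q) (q)) (g)) (m (q) (q))))  →  (m (w (m (q) (q)) (m (q) (q))) (w (t (m (q) (q)) (g)) (m (q) (q))))
2. (m (w (m (q) (q)) (m (q) (q))) (w (t (m (q) (q)) (g)) (m (q) (q))))  →  (m (w (m (q) (q)) (m (q) (q))) (w (m (q) (q)) (m (q) (q))))


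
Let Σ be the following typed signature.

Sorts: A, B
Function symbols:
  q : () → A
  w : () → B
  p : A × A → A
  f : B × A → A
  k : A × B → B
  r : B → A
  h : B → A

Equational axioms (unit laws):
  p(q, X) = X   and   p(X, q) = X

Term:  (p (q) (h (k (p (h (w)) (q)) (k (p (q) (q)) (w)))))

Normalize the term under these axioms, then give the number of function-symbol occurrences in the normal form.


size = 7

1. (p (q) (h (k (p (h (w)) (q)) (k (p (q) (q)) (w)))))  →  (h (k (p (h (w)) (q)) (k (p (q) (q)) (w))))
2. (h (k (p (h (w)) (q)) (k (p (q) (q)) (w))))  →  (h (k (h (w)) (k (p (q) (q)) (w))))
3. (h (k (h (w)) (k (p (q) (q)) (w))))  →  (h (k (h (w)) (k (q) (w))))
normal form: (h (k (h (w)) (k (q) (w))))


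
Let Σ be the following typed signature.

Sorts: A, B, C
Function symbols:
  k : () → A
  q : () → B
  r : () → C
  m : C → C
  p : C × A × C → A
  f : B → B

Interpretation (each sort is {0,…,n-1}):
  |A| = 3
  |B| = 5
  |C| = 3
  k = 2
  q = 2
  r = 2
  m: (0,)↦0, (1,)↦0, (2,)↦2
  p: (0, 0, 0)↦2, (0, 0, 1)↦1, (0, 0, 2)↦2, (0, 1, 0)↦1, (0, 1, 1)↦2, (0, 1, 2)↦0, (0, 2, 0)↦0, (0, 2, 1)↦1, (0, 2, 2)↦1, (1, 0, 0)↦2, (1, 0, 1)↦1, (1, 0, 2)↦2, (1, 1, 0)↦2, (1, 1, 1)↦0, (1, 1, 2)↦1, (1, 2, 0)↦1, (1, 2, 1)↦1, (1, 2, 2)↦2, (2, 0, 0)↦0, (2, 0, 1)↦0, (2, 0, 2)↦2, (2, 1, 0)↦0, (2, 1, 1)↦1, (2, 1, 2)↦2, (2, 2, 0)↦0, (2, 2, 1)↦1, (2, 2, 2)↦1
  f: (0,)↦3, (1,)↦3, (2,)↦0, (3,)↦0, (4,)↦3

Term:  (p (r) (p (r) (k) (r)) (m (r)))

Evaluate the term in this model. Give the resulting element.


  r = 2
  r = 2
  k = 2
  r = 2
  (p (r) (k) (r)) = p(2, 2, 2) = 1
  r = 2
  (m (r)) = m(2,) = 2
  (p (r) (p (r) (k) (r)) (m (r))) = p(2, 1, 2) = 2

value = 2


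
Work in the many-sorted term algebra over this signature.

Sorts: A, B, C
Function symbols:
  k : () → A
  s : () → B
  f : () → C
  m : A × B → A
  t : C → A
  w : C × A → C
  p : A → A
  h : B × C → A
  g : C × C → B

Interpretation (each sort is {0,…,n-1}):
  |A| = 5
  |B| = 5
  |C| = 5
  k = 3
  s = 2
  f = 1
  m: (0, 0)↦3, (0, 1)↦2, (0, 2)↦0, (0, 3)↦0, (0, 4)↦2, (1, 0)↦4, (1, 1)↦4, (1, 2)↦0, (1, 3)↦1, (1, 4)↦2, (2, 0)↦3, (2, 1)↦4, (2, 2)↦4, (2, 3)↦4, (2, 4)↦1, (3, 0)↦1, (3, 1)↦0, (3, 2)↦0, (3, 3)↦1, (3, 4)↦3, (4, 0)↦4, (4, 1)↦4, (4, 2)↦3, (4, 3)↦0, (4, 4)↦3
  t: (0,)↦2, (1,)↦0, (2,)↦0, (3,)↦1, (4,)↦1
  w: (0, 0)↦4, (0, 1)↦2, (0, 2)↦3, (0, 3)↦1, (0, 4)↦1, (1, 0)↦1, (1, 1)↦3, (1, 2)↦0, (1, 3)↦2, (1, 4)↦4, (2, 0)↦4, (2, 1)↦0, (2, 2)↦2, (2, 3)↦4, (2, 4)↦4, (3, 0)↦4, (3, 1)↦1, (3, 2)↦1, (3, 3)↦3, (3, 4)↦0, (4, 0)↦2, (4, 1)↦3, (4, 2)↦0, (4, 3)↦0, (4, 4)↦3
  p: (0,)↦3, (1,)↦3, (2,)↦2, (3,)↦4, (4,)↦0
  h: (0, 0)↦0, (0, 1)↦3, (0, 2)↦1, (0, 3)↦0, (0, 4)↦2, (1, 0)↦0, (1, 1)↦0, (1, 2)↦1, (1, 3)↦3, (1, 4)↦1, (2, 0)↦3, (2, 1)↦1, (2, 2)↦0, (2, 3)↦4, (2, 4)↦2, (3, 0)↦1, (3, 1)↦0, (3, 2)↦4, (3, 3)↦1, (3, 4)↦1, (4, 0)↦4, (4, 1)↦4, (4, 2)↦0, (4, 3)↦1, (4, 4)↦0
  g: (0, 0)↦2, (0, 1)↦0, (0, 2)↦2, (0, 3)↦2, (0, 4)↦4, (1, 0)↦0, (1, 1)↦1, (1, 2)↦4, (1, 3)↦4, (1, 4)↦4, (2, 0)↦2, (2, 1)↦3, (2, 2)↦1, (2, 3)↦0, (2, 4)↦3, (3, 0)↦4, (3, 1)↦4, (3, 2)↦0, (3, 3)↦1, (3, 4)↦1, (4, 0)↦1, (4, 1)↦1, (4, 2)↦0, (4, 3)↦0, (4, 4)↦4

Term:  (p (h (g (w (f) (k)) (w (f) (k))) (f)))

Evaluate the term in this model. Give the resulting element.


  f = 1
  k = 3
  (w (f) (k)) = w(1, 3) = 2
  f = 1
  k = 3
  (w (f) (k)) = w(1, 3) = 2
  (g (w (f) (k)) (w (f) (k))) = g(2, 2) = 1
  f = 1
  (h (g (w (f) (k)) (w (f) (k))) (f)) = h(1, 1) = 0
  (p (h (g (w (f) (k)) (w (f) (k))) (f))) = p(0,) = 3

value = 3


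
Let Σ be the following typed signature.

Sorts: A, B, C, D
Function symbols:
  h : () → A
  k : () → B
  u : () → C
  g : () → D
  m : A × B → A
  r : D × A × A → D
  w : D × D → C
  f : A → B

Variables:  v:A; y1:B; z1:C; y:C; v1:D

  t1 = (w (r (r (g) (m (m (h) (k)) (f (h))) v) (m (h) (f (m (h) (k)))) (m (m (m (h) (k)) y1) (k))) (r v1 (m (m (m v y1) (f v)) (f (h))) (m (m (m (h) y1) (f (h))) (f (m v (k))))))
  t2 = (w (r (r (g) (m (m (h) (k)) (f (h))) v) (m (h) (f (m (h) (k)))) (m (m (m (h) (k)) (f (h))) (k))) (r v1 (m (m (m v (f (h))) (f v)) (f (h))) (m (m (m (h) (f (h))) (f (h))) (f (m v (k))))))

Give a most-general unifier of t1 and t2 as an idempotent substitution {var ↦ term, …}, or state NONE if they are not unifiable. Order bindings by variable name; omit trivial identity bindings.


{y1 ↦ (f (h))}


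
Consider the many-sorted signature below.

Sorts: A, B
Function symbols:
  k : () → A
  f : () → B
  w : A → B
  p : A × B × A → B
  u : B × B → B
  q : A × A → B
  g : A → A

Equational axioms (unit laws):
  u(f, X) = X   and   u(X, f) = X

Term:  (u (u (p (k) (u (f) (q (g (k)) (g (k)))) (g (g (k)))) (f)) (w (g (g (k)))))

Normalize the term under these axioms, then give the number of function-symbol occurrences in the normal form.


size = 15

1. (u (u (p (k) (u (f) (q (g (k)) (g (k)))) (g (g (k)))) (f)) (w (g (g (k)))))  →  (u (p (k) (u (f) (q (g (k)) (g (k)))) (g (g (k)))) (w (g (g (k)))))
2. (u (p (k) (u (f) (q (g (k)) (g (k)))) (g (g (k)))) (w (g (g (k)))))  →  (u (p (k) (q (g (k)) (g (k))) (g (g (k)))) (w (g (g (k)))))
normal form: (u (p (k) (q (g (k)) (g (k))) (g (g (k)))) (w (g (g (k)))))


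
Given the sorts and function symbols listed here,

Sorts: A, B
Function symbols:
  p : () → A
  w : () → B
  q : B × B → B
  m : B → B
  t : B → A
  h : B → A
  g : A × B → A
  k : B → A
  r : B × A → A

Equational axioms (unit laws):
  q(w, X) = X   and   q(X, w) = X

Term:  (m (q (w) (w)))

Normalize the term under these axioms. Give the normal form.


1. (m (q (w) (w)))  →  (m (w))

normal form = (m (w))


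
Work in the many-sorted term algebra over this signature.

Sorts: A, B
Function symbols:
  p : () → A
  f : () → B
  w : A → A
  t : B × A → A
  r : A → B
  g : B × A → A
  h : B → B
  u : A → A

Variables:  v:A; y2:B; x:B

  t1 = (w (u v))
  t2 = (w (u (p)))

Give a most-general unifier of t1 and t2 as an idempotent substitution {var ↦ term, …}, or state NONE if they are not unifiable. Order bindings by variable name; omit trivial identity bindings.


{v ↦ (p)}


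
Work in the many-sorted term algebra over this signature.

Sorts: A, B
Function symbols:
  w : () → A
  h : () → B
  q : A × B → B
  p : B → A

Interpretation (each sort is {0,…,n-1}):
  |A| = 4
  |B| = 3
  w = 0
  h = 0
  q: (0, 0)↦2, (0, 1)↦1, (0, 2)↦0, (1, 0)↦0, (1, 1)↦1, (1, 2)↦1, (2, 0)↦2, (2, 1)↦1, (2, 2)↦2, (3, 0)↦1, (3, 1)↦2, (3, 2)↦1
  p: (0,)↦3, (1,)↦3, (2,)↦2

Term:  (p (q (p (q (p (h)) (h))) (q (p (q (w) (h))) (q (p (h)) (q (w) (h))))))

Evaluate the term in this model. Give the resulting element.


value = 2

  h = 0
  (p (h)) = p(0,) = 3
  h = 0
  (q (p (h)) (h)) = q(3, 0) = 1
  (p (q (p (h)) (h))) = p(1,) = 3
  w = 0
  h = 0
  (q (w) (h)) = q(0, 0) = 2
  (p (q (w) (h))) = p(2,) = 2
  h = 0
  (p (h)) = p(0,) = 3
  w = 0
  h = 0
  (q (w) (h)) = q(0, 0) = 2
  (q (p (h)) (q (w) (h))) = q(3, 2) = 1
  (q (p (q (w) (h))) (q (p (h)) (q (w) (h)))) = q(2, 1) = 1
  (q (p (q (p (h)) (h))) (q (p (q (w) (h))) (q (p (h)) (q (w) (h))))) = q(3, 1) = 2
  (p (q (p (q (p (h)) (h))) (q (p (q (w) (h))) (q (p (h)) (q (w) (h)))))) = p(2,) = 2


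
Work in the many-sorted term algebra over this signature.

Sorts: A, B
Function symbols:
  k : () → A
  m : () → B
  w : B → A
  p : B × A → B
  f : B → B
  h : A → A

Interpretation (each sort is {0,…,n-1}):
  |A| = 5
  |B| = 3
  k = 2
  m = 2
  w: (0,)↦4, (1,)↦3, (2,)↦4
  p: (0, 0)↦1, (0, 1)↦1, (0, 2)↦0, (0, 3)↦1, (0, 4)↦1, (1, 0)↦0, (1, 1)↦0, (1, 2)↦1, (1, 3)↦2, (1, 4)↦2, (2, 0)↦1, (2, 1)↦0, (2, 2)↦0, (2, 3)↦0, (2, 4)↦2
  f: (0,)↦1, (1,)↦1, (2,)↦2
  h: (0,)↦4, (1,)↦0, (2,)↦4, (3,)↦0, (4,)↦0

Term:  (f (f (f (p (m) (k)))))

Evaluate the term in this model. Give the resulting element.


value = 1

  m = 2
  k = 2
  (p (m) (k)) = p(2, 2) = 0
  (f (p (m) (k))) = f(0,) = 1
  (f (f (p (m) (k)))) = f(1,) = 1
  (f (f (f (p (m) (k))))) = f(1,) = 1


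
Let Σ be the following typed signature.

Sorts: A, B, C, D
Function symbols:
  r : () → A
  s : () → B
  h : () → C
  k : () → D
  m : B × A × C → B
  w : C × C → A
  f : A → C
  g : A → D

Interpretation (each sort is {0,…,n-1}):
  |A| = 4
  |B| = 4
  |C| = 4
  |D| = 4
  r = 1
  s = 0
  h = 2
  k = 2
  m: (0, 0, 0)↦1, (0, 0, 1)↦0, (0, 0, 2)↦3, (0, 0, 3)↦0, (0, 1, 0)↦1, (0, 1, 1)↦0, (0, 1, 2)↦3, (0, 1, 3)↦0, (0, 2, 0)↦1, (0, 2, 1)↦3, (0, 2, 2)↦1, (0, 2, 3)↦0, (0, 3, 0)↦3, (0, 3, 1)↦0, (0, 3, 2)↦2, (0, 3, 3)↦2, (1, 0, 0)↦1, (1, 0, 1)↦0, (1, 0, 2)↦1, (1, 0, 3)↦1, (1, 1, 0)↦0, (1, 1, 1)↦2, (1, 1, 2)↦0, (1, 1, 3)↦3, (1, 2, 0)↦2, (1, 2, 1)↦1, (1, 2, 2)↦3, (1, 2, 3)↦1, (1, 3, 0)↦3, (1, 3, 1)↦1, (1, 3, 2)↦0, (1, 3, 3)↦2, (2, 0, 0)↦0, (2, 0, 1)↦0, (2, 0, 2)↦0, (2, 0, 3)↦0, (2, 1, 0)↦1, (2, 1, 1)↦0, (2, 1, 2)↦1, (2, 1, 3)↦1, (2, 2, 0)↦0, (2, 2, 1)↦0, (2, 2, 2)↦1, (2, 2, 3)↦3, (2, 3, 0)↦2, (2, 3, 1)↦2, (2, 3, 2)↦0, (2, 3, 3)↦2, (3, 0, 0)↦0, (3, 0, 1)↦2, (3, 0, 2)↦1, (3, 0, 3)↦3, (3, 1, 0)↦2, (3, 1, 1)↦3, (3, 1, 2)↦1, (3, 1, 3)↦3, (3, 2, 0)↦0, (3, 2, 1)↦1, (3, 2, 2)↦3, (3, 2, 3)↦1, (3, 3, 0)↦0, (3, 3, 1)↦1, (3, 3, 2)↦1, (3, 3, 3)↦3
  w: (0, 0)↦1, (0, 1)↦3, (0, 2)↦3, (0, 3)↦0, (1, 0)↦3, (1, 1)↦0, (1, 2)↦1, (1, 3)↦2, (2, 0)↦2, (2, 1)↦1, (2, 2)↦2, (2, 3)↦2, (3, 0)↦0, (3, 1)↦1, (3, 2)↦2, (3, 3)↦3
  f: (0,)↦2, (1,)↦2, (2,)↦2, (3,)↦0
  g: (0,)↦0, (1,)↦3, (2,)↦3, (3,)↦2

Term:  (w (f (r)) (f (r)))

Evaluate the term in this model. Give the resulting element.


  r = 1
  (f (r)) = f(1,) = 2
  r = 1
  (f (r)) = f(1,) = 2
  (w (f (r)) (f (r))) = w(2, 2) = 2

value = 2


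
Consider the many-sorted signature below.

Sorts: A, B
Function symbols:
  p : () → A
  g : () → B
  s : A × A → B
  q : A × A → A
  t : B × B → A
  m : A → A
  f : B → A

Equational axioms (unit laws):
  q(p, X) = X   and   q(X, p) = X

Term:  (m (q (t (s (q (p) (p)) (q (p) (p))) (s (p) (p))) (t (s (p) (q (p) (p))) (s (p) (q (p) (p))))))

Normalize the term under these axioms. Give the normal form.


1. (m (q (t (s (q (p) (p)) (q (p) (p))) (s (p) (p))) (t (s (p) (q (p) (p))) (s (p) (q (p) (p))))))  →  (m (q (t (s (p) (q (p) (p))) (s (p) (p))) (t (s (p) (q (p) (p))) (s (p) (q (p) (p))))))
2. (m (q (t (s (p) (q (p) (p))) (s (p) (p))) (t (s (p) (q (p) (p))) (s (p) (q (p) (p))))))  →  (m (q (t (s (p) (p)) (s (p) (p))) (t (s (p) (q (p) (p))) (s (p) (q (p) (p))))))
3. (m (q (t (s (p) (p)) (s (p) (p))) (t (s (p) (q (p) (p))) (s (p) (q (p) (p))))))  →  (m (q (t (s (p) (p)) (s (p) (p))) (t (s (p) (p)) (s (p) (q (p) (p))))))
4. (m (q (t (s (p) (p)) (s (p) (p))) (t (s (p) (p)) (s (p) (q (p) (p))))))  →  (m (q (t (s (p) (p)) (s (p) (p))) (t (s (p) (p)) (s (p) (p)))))

normal form = (m (q (t (s (p) (p)) (s (p) (p))) (t (s (p) (p)) (s (p) (p)))))


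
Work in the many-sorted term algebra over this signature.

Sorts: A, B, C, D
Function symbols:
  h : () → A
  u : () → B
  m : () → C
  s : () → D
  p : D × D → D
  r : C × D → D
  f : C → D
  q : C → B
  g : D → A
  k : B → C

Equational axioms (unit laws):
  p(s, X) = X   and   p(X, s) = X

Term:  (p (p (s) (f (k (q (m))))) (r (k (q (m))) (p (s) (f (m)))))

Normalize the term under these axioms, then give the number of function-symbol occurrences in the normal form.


size = 11

1. (p (p (s) (f (k (q (m))))) (r (k (q (m))) (p (s) (f (m)))))  →  (p (f (k (q (m)))) (r (k (q (m))) (p (s) (f (m)))))
2. (p (f (k (q (m)))) (r (k (q (m))) (p (s) (f (m)))))  →  (p (f (k (q (m)))) (r (k (q (m))) (f (m))))
normal form: (p (f (k (q (m)))) (r (k (q (m))) (f (m))))


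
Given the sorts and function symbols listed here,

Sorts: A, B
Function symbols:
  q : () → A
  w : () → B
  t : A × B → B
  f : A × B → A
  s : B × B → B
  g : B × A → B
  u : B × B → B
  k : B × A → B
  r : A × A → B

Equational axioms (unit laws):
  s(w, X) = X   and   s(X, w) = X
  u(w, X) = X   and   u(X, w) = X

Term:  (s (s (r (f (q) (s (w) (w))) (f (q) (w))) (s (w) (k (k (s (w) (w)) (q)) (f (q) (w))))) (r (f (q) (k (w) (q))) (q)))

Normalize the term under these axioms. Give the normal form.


normal form = (s (s (r (f (q) (w)) (f (q) (w))) (k (k (w) (q)) (f (q) (w)))) (r (f (q) (k (w) (q))) (q)))

1. (s (s (r (f (q) (s (w) (w))) (f (q) (w))) (s (w) (k (k (s (w) (w)) (q)) (f (q) (w))))) (r (f (q) (k (w) (q))) (q)))  →  (s (s (r (f (q) (w)) (f (q) (w))) (s (w) (k (k (s (w) (w)) (q)) (f (q) (w))))) (r (f (q) (k (w) (q))) (q)))
2. (s (s (r (f (q) (w)) (f (q) (w))) (s (w) (k (k (s (w) (w)) (q)) (f (q) (w))))) (r (f (q) (k (w) (q))) (q)))  →  (s (s (r (f (q) (w)) (f (q) (w))) (k (k (s (w) (w)) (q)) (f (q) (w)))) (r (f (q) (k (w) (q))) (q)))
3. (s (s (r (f (q) (w)) (f (q) (w))) (k (k (s (w) (w)) (q)) (f (q) (w)))) (r (f (q) (k (w) (q))) (q)))  →  (s (s (r (f (q) (w)) (f (q) (w))) (k (k (w) (q)) (f (q) (w)))) (r (f (q) (k (w) (q))) (q)))


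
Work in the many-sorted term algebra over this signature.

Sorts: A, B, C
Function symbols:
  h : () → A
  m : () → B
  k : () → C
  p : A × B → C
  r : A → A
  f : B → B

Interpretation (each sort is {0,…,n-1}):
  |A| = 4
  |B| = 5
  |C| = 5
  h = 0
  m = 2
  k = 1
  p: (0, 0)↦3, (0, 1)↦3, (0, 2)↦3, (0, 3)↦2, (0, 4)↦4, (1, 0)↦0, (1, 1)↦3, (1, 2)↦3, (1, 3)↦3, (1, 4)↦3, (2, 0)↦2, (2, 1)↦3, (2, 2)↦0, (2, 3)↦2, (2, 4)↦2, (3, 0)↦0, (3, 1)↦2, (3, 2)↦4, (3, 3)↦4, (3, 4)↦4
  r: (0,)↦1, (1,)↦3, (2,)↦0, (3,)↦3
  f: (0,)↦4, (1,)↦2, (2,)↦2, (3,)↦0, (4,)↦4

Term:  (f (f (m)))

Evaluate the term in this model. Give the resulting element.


value = 2

  m = 2
  (f (m)) = f(2,) = 2
  (f (f (m))) = f(2,) = 2
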